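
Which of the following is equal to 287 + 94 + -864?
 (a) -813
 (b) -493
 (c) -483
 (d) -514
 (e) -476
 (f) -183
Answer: c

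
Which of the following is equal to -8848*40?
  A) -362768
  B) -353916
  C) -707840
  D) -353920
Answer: D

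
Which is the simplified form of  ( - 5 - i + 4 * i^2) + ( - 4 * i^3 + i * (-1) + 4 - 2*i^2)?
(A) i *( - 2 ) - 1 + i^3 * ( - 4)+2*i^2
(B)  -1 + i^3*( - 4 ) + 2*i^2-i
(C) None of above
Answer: A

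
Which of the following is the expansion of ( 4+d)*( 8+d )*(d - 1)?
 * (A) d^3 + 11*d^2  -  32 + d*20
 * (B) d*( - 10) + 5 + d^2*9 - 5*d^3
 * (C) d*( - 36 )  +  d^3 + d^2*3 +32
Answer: A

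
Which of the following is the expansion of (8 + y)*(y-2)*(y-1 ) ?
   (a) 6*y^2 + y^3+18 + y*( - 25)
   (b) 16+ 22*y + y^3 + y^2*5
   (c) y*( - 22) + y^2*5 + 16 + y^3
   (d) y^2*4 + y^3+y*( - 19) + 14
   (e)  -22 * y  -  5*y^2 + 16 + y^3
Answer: c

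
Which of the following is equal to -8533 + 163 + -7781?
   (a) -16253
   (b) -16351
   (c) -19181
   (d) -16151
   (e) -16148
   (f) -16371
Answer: d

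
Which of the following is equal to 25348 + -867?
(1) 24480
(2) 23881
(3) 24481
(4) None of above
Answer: 3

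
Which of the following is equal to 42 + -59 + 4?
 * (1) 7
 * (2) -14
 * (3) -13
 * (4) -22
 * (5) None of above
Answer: 3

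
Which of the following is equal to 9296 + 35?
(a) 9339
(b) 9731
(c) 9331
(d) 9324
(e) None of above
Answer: c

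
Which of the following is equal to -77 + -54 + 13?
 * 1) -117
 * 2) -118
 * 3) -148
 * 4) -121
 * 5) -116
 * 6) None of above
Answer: 2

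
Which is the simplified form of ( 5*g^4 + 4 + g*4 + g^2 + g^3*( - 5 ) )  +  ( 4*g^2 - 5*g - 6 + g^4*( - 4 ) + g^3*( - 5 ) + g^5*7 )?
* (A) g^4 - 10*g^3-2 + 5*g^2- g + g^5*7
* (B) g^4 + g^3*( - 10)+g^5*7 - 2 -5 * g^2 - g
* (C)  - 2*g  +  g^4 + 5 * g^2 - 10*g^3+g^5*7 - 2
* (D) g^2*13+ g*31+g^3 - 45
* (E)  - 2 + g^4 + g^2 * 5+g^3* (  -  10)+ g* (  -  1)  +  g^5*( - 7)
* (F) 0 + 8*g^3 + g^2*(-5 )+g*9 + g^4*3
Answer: A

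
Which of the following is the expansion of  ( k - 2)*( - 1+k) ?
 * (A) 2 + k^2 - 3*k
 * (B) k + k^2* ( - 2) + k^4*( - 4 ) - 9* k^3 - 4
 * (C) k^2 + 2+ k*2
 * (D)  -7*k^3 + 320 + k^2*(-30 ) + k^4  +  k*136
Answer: A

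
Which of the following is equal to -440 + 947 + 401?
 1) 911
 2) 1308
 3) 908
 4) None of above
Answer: 3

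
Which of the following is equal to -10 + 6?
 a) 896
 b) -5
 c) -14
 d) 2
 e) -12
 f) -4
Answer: f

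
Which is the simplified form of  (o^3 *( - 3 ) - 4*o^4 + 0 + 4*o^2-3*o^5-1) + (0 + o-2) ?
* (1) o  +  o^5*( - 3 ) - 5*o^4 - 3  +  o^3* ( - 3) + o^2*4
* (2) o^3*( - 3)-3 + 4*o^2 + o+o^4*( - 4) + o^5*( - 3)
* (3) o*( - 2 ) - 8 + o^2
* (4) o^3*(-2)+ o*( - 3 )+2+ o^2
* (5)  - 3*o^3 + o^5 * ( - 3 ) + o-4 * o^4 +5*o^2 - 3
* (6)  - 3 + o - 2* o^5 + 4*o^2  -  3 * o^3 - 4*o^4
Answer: 2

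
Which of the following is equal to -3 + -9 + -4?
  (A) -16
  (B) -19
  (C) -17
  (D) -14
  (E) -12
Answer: A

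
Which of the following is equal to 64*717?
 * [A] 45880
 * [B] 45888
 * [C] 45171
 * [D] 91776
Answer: B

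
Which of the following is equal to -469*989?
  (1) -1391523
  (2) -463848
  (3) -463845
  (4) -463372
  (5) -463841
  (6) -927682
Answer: 5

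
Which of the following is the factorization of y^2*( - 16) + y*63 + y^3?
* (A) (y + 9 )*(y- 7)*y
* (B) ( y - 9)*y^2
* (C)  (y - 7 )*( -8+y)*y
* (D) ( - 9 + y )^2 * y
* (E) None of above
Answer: E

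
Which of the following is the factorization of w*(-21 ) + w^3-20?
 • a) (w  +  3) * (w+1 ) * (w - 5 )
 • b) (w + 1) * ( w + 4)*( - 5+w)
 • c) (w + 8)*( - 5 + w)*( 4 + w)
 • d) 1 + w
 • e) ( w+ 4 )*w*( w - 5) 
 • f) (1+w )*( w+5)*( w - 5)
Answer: b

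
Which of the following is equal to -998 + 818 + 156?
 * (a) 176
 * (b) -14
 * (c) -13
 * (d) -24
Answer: d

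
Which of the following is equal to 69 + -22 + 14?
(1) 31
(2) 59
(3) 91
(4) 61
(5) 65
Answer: 4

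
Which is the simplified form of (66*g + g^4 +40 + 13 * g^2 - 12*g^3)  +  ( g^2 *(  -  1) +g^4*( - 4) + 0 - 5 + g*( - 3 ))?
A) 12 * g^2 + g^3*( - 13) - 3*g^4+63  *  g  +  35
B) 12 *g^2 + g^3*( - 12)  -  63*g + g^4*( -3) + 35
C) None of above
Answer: C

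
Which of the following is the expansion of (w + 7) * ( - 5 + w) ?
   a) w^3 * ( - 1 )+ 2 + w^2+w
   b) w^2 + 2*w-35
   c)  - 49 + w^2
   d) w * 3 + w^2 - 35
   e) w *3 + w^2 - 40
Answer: b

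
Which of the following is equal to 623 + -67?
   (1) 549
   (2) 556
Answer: 2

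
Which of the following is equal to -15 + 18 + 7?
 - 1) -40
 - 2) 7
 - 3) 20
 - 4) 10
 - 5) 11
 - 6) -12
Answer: 4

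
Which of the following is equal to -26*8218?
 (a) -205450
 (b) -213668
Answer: b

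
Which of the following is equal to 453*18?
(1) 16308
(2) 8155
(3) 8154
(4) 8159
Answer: 3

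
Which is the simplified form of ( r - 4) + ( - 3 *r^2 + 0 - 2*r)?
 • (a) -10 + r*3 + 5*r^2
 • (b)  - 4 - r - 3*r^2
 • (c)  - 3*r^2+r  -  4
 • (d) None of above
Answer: b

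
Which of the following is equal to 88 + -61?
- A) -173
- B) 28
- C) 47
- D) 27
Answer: D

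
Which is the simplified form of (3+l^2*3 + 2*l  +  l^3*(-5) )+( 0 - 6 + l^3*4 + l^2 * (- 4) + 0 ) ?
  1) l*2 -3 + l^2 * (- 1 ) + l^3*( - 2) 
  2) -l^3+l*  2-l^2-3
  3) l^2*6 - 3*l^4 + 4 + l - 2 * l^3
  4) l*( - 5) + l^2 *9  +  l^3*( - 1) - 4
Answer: 2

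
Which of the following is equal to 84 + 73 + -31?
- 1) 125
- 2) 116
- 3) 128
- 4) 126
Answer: 4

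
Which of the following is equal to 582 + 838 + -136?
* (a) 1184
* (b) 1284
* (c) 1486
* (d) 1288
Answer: b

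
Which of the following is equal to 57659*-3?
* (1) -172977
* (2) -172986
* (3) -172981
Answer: 1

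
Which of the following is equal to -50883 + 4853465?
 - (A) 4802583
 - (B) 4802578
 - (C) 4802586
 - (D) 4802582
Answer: D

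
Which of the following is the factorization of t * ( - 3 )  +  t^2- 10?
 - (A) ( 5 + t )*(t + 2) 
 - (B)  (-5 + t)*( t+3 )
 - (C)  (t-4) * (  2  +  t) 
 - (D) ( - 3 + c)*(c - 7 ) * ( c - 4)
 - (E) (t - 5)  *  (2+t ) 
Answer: E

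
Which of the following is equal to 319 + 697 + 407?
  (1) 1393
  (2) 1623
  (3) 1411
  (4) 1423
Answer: 4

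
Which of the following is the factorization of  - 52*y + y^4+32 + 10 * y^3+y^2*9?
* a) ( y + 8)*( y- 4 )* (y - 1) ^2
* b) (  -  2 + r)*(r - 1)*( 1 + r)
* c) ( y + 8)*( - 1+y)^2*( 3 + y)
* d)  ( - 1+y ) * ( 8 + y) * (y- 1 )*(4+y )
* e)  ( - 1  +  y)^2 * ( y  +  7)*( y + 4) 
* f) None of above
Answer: d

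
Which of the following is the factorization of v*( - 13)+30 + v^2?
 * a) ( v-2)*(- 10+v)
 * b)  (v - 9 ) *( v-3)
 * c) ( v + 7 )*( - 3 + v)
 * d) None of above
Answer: d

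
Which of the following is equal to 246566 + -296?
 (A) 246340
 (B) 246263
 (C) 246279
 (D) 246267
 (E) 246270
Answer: E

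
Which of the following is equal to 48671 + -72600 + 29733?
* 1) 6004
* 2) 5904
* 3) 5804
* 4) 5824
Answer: 3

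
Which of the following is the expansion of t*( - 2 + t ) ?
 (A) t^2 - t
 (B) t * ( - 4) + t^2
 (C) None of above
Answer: C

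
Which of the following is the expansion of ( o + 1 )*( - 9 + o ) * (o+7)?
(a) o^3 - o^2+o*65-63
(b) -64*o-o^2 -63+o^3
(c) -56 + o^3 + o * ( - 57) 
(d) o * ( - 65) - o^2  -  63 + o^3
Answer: d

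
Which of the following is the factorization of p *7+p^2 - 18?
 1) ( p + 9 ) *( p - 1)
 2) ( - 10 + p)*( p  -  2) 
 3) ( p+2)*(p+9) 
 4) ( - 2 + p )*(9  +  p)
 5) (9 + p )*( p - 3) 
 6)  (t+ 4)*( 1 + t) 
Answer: 4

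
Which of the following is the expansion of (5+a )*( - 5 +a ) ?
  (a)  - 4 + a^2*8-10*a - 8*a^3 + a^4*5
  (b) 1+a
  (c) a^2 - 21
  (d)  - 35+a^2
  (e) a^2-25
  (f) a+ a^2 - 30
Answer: e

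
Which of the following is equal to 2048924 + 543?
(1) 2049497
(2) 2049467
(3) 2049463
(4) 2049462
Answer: 2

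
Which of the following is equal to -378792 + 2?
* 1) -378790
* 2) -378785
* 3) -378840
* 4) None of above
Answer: 1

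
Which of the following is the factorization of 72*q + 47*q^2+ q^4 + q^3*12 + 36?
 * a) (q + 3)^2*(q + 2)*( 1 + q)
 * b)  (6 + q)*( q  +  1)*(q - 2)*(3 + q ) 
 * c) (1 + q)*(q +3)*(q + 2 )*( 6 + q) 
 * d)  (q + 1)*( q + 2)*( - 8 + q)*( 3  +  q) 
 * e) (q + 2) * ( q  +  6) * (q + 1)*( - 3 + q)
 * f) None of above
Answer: c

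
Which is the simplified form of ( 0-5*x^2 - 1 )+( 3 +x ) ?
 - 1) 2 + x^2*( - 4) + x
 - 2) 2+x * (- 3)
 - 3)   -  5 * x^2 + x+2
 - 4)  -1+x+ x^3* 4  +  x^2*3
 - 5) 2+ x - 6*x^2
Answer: 3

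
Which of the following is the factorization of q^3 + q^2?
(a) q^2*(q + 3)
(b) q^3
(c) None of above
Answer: c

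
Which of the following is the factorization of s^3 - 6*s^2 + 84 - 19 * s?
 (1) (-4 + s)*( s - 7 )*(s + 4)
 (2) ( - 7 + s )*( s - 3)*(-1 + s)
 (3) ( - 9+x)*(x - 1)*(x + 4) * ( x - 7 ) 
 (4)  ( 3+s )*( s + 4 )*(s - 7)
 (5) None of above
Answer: 5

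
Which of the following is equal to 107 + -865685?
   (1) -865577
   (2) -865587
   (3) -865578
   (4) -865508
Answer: 3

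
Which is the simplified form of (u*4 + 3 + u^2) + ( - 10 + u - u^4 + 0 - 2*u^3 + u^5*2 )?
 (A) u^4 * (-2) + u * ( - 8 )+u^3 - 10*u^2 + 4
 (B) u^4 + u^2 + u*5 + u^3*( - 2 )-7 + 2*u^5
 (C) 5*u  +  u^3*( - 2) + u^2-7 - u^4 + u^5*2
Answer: C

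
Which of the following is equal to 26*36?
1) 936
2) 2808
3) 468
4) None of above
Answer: 1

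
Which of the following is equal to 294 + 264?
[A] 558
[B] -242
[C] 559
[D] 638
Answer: A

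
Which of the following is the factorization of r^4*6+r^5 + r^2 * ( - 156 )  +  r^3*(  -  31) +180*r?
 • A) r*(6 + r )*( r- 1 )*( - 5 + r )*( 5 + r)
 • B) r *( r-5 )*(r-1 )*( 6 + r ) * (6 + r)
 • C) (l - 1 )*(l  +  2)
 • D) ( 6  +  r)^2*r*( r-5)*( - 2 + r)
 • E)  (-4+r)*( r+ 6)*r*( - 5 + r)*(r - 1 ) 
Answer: B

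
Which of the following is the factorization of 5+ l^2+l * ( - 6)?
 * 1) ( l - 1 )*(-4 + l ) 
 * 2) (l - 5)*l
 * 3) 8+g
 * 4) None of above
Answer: 4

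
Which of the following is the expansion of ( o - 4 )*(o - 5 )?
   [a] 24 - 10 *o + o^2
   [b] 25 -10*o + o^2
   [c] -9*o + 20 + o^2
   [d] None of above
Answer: c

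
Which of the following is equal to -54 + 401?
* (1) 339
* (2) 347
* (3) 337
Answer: 2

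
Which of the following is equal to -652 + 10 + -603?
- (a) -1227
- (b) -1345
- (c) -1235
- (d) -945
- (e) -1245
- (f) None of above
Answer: e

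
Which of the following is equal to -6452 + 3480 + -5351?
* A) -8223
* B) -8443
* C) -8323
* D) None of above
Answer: C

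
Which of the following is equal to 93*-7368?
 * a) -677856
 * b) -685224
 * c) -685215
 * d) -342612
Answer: b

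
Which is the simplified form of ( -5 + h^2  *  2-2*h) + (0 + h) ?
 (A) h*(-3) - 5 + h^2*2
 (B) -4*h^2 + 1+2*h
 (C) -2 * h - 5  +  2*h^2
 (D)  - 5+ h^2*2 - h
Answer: D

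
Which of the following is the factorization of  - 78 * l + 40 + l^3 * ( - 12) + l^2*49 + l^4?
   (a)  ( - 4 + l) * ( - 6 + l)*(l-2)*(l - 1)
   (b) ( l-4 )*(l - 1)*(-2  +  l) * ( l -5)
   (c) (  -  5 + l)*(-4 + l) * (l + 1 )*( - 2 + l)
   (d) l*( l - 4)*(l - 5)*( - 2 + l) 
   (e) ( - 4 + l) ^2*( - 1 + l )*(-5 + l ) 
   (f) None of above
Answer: b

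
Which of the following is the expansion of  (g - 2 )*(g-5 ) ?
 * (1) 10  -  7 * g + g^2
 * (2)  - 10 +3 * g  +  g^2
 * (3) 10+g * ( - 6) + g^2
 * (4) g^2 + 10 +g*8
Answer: 1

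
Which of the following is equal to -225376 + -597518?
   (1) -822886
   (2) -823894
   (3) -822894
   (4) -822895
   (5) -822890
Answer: 3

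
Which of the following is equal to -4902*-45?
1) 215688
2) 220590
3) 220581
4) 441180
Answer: 2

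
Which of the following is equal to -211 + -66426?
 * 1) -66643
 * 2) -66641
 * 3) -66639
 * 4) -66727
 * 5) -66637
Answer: 5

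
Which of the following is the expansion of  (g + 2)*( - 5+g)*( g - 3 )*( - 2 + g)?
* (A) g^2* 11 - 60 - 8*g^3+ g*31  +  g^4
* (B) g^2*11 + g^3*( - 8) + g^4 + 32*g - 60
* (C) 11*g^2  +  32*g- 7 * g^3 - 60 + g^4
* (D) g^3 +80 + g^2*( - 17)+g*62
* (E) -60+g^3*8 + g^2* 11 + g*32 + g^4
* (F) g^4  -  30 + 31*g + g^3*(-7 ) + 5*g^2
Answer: B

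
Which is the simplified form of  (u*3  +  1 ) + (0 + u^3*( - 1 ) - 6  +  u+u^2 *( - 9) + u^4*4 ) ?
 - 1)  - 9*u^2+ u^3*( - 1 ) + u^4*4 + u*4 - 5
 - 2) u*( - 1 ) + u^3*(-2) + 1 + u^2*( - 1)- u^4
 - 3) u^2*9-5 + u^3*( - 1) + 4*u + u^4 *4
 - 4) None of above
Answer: 1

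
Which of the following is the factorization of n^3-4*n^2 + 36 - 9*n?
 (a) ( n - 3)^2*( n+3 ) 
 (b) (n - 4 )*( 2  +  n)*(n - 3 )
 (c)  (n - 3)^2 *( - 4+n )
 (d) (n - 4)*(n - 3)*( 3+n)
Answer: d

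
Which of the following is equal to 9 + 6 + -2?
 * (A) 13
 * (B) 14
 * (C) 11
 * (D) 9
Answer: A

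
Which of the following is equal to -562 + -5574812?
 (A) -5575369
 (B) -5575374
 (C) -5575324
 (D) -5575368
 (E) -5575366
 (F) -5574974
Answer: B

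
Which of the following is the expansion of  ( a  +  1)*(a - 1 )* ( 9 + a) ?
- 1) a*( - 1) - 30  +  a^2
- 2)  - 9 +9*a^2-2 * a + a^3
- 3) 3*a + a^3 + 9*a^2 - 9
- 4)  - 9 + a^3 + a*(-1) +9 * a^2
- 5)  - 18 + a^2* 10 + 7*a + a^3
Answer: 4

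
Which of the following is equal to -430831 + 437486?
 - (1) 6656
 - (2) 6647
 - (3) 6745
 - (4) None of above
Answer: 4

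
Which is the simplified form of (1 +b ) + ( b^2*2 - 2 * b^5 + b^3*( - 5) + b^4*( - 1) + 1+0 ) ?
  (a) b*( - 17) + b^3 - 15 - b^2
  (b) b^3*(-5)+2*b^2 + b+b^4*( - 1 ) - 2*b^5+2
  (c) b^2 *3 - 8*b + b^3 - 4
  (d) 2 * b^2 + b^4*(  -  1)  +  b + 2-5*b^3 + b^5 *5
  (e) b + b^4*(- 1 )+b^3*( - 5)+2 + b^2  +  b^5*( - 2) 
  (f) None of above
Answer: b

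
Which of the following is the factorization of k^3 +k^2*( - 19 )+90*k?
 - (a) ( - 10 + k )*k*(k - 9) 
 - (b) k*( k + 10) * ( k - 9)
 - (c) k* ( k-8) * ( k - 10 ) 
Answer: a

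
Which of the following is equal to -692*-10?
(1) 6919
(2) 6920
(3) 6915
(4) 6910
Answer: 2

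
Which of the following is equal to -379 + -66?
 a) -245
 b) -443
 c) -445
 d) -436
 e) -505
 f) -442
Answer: c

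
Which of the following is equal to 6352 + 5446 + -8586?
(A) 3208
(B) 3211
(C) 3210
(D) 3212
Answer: D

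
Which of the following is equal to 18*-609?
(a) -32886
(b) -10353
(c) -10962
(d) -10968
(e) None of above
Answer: c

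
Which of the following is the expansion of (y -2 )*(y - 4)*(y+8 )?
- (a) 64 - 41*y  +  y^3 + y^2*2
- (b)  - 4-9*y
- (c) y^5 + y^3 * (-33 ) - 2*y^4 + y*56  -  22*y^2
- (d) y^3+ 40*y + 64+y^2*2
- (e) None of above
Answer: e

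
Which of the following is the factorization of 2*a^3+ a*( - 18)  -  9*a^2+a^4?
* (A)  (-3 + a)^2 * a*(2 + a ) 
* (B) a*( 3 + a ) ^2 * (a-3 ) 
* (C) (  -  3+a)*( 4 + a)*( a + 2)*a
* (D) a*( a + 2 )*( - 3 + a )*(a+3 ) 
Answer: D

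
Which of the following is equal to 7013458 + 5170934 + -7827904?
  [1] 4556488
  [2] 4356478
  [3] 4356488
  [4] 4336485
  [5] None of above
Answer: 3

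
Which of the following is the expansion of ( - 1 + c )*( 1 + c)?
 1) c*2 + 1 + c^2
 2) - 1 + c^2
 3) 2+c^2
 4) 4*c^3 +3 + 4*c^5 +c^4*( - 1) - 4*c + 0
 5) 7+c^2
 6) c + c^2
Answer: 2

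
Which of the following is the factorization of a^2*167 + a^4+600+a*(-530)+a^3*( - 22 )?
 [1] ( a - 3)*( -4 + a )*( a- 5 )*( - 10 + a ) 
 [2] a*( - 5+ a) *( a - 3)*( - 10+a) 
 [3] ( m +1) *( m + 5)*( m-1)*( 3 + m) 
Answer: 1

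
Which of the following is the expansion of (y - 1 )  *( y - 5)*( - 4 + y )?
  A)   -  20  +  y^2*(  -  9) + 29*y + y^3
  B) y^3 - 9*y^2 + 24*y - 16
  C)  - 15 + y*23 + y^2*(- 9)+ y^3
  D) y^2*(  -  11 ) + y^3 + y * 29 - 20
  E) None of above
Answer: E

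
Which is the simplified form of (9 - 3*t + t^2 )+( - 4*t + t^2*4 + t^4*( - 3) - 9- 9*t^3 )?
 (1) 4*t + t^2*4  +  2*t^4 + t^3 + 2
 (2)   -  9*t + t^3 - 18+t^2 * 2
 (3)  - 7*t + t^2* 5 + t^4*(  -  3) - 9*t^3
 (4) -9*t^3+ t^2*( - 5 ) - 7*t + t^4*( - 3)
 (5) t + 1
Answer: 3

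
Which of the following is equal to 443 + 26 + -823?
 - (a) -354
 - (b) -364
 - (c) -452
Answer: a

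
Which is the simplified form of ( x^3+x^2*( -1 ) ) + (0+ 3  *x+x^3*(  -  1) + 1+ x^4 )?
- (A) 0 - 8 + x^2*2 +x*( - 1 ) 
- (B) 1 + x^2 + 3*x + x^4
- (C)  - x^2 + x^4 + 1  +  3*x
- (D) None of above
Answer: C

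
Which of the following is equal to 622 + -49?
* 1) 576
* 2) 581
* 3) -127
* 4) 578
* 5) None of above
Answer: 5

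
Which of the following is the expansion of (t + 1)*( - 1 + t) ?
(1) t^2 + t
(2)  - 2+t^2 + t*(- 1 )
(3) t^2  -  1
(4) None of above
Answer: 3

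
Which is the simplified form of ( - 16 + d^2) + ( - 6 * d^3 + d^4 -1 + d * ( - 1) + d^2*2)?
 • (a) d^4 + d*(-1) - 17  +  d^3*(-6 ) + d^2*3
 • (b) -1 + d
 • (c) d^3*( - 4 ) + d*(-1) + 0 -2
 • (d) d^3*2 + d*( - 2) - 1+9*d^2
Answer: a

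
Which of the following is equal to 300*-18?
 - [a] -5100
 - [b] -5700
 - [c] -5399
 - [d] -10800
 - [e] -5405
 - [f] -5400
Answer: f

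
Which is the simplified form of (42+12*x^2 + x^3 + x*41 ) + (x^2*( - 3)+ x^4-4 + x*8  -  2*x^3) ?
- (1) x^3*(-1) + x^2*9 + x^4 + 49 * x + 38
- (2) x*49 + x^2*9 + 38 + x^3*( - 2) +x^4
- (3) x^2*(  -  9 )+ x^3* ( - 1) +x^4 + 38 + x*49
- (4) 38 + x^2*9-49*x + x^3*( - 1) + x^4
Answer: 1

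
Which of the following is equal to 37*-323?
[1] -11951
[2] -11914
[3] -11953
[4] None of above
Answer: 1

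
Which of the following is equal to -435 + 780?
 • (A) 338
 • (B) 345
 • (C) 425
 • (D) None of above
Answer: B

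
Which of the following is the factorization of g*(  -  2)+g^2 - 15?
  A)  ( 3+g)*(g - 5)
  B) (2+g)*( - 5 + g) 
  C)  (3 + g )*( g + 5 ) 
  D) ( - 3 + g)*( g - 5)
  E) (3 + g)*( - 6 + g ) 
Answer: A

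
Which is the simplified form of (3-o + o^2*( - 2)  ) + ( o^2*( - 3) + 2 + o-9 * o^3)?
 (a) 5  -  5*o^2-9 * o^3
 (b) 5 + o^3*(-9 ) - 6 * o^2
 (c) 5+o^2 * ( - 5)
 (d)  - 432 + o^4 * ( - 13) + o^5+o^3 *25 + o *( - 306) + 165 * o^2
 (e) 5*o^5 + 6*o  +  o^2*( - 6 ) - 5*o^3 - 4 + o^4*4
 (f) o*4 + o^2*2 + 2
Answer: a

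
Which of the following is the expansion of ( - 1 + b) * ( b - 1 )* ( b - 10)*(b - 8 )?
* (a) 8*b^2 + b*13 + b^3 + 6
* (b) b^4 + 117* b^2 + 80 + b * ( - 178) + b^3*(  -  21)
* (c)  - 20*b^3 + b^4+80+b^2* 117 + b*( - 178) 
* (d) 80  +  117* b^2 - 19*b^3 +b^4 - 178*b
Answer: c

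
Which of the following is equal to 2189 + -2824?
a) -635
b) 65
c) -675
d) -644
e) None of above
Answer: a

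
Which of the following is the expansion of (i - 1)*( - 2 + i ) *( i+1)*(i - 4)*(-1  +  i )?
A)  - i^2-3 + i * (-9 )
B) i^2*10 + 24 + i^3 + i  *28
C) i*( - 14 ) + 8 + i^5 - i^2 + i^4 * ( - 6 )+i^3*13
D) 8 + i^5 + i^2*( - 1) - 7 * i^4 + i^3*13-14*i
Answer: D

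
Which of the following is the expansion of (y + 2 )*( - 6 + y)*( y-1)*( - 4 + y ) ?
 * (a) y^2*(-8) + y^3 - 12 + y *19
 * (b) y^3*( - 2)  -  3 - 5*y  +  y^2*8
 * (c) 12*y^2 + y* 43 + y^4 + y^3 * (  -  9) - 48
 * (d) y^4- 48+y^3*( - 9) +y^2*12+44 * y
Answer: d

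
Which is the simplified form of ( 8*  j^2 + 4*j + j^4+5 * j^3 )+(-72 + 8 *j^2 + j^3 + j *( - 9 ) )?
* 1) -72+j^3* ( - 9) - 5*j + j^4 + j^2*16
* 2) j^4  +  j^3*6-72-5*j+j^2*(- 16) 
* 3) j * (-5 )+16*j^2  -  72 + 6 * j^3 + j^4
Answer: 3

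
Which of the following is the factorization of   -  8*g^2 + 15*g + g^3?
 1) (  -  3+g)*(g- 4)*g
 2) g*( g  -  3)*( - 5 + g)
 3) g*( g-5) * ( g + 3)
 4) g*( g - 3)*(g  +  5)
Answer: 2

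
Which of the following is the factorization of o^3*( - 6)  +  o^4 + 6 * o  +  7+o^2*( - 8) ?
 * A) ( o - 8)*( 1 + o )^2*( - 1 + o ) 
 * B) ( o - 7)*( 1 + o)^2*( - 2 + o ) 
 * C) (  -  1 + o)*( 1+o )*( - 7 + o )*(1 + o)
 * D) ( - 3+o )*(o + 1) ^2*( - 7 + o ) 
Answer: C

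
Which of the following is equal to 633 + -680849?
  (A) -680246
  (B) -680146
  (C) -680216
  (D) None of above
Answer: C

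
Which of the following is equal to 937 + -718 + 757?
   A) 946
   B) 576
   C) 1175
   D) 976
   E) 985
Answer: D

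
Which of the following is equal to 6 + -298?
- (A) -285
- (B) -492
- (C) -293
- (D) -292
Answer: D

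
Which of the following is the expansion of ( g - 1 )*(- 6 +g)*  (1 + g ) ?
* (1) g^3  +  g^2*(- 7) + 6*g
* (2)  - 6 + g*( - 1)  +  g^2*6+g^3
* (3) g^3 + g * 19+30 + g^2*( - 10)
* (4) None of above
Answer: 4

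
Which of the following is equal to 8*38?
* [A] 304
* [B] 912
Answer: A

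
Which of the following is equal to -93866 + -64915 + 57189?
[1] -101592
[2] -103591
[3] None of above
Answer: 1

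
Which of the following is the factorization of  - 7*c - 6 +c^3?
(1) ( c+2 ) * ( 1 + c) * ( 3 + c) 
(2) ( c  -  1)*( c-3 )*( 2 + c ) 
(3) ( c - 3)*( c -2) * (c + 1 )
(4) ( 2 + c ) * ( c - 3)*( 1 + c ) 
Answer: 4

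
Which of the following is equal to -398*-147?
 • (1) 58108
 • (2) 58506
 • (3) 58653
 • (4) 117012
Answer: 2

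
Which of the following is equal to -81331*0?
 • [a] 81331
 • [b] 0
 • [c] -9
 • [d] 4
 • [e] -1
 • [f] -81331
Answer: b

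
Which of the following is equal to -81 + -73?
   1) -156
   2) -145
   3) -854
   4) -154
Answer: 4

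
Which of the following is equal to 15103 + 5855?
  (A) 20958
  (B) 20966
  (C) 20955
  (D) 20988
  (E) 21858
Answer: A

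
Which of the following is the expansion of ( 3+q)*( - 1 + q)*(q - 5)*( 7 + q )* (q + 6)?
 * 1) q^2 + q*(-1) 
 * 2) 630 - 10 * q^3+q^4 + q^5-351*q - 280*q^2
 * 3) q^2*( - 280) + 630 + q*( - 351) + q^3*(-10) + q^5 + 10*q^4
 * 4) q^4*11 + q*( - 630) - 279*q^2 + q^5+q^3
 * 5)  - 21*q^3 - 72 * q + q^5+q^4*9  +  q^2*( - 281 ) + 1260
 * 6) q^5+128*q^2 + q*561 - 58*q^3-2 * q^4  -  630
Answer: 3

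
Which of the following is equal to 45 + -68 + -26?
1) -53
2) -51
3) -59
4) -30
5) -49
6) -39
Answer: 5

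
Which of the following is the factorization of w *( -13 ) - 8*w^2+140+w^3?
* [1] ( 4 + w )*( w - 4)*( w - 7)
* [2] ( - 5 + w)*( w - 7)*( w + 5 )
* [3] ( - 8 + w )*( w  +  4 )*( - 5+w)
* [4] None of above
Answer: 4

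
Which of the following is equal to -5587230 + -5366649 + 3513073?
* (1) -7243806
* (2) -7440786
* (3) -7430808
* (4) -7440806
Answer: 4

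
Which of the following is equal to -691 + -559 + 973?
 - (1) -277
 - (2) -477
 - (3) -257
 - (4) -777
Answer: 1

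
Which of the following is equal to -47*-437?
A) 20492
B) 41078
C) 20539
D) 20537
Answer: C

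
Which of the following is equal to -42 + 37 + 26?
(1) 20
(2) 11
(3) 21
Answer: 3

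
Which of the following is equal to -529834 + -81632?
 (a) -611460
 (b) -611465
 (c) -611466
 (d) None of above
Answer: c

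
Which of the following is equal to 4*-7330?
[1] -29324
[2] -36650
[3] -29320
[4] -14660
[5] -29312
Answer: 3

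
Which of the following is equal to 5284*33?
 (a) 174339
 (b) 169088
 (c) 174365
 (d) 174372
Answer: d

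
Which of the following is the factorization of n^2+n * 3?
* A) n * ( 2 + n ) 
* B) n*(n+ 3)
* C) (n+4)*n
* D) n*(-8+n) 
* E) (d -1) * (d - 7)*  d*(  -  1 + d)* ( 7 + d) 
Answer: B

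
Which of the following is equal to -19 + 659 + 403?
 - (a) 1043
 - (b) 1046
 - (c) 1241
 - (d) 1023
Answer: a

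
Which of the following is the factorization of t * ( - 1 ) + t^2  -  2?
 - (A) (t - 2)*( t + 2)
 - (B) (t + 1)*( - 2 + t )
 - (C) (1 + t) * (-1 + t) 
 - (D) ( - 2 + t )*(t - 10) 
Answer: B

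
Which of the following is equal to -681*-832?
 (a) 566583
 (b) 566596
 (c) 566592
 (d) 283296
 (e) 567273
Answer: c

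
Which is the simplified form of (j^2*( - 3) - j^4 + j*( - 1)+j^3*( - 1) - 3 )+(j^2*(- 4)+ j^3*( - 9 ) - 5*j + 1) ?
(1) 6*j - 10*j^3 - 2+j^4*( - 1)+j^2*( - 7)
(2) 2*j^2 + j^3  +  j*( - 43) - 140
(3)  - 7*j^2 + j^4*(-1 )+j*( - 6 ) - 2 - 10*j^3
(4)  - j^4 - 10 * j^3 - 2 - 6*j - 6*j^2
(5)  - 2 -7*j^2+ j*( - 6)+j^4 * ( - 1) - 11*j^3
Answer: 3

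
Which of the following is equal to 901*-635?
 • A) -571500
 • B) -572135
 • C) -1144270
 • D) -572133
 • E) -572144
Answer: B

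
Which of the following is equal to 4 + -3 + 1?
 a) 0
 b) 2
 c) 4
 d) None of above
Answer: b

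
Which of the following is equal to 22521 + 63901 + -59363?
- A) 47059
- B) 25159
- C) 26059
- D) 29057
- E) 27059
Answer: E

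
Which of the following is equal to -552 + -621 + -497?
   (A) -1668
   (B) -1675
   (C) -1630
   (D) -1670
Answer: D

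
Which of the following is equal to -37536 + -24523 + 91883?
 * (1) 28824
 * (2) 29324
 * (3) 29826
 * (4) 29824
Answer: 4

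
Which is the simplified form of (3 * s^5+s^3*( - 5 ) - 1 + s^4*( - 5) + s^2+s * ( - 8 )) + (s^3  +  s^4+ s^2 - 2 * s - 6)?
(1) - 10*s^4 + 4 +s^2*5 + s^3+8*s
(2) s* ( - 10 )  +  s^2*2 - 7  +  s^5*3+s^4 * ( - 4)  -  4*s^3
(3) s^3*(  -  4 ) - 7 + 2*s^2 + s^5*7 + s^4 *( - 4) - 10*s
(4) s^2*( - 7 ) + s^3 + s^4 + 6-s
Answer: 2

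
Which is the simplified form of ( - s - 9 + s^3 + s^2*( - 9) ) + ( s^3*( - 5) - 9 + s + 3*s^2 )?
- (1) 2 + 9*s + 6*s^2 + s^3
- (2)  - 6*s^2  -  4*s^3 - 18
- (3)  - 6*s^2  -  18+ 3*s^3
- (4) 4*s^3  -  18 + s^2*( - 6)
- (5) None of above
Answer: 2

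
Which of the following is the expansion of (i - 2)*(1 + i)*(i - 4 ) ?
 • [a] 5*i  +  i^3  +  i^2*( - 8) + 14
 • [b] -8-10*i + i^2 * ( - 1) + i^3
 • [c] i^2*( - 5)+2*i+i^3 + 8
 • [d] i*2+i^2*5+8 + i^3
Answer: c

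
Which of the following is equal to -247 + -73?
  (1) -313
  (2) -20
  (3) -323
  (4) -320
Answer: 4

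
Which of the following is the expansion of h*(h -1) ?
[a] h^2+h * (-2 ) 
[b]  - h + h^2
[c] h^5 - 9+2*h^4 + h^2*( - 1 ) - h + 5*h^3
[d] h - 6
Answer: b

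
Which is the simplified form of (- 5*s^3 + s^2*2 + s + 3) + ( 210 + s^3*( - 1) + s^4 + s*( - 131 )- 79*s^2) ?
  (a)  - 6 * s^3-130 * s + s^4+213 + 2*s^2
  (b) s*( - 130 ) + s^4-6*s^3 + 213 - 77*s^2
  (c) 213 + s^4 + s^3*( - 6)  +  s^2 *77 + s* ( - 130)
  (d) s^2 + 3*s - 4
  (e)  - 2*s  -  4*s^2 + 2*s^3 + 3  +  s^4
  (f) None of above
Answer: b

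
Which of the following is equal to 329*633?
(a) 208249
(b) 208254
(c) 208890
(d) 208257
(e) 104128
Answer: d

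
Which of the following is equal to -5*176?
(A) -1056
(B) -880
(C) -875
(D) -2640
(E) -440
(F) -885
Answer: B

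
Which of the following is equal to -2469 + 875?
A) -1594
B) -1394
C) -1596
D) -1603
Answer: A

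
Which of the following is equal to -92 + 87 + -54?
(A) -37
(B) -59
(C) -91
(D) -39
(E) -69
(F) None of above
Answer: B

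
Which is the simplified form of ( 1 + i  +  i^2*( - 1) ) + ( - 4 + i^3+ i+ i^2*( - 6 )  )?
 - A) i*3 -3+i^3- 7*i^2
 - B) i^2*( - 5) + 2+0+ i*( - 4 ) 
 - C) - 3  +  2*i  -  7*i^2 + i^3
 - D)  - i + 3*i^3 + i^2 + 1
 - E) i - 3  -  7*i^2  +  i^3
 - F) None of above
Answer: C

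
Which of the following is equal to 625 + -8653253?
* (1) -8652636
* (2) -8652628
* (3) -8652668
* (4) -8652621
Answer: 2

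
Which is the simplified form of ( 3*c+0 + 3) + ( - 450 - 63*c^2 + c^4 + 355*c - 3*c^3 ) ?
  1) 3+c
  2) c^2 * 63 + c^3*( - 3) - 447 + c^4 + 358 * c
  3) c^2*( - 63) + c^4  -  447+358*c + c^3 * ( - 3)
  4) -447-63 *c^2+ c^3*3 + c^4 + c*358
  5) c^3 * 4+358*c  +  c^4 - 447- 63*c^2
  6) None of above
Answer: 3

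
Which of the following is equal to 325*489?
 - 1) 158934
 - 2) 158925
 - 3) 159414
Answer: 2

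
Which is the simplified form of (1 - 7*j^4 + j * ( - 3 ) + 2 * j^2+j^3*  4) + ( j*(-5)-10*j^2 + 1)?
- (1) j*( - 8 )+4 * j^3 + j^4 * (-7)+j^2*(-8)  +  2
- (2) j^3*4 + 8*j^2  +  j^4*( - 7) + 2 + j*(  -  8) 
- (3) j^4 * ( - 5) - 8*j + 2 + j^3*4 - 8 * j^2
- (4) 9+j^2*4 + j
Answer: 1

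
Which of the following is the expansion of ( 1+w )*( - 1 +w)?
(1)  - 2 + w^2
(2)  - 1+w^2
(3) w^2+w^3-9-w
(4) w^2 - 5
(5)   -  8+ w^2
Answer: 2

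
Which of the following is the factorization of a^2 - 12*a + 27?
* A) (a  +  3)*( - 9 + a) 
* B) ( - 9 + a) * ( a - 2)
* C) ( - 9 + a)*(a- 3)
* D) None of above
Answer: C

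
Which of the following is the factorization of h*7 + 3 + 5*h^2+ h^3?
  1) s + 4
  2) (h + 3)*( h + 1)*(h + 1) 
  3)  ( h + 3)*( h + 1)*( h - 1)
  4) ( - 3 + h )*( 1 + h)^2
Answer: 2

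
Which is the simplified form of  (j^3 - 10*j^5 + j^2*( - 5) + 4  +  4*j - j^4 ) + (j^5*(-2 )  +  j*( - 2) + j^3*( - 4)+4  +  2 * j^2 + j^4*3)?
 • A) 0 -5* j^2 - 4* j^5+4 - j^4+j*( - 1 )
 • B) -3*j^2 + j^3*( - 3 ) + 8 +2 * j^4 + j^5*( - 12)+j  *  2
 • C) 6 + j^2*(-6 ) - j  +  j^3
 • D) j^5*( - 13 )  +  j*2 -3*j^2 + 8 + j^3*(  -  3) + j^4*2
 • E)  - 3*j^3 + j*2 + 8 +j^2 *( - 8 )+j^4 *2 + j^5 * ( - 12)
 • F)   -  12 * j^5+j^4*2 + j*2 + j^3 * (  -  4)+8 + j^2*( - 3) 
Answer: B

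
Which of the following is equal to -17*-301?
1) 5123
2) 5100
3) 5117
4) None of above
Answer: 3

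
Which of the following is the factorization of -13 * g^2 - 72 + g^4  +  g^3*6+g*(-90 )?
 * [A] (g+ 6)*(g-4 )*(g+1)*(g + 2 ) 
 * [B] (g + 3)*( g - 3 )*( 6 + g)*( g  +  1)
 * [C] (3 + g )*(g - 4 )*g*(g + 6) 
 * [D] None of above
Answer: D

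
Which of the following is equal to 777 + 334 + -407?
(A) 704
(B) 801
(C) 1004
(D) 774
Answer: A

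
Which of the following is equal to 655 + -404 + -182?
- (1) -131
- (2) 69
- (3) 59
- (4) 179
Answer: 2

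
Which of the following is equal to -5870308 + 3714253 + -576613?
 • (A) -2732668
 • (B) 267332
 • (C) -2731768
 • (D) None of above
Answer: A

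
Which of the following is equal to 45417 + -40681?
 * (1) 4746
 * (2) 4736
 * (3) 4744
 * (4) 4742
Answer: 2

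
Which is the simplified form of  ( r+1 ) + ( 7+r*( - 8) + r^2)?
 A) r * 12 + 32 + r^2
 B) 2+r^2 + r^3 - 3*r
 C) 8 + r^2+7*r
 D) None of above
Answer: D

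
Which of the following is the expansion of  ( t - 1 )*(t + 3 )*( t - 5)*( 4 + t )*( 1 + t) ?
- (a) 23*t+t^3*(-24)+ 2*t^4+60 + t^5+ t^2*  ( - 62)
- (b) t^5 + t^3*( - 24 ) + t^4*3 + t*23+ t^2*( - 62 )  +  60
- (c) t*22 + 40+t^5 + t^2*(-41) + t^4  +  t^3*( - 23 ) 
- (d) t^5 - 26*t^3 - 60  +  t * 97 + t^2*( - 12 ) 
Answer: a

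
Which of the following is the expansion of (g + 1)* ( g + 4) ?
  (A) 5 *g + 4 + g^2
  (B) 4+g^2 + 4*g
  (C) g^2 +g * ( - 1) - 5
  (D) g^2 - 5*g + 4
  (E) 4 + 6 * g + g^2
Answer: A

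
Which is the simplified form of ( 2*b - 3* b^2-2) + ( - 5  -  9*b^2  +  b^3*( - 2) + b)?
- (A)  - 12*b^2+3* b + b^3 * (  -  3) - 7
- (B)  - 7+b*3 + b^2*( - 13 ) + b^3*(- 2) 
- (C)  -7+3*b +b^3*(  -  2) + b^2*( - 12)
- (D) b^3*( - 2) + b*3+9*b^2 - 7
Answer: C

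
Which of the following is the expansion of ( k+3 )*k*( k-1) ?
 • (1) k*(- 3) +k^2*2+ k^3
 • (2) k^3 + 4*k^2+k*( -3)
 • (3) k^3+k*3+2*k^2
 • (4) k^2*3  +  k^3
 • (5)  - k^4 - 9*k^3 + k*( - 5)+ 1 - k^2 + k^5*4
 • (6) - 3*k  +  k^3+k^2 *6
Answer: 1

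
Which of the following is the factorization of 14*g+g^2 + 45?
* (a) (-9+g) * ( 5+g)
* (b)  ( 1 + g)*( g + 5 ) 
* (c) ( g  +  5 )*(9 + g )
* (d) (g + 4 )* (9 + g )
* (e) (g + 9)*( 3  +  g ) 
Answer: c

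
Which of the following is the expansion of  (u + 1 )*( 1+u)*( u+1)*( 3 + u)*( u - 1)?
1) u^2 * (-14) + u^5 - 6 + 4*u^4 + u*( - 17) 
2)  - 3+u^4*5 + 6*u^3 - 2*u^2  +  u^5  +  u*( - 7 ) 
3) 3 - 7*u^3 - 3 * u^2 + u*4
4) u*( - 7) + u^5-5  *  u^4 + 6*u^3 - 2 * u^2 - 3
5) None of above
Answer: 2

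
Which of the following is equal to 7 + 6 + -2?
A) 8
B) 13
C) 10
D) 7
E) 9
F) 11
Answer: F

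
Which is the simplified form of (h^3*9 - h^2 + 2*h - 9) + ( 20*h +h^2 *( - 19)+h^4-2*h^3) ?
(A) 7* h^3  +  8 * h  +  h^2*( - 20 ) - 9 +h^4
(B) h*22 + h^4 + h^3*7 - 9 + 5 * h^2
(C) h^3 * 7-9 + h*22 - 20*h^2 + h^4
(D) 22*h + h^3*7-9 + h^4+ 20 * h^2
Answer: C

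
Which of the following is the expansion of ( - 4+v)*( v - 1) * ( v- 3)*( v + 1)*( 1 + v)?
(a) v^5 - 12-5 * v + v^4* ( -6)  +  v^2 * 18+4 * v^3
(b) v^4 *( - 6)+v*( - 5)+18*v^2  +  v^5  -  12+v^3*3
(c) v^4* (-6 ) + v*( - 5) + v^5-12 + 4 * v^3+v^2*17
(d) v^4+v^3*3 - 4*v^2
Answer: a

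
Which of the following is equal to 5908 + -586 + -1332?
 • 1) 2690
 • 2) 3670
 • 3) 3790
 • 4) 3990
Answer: 4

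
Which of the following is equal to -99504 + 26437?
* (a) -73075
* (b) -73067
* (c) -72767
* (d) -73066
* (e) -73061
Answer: b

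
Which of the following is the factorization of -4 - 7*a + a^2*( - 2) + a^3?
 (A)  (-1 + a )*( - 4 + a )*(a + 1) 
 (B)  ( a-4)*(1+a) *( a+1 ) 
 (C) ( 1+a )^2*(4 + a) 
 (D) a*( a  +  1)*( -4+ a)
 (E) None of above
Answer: B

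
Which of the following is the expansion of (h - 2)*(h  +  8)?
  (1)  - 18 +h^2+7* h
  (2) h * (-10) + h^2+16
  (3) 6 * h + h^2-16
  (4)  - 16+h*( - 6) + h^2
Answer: 3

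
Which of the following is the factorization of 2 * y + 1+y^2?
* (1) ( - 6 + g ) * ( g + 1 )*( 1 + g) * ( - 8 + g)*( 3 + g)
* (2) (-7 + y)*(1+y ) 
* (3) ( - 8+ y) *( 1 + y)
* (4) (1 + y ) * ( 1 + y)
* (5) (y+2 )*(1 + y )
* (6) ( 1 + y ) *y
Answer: 4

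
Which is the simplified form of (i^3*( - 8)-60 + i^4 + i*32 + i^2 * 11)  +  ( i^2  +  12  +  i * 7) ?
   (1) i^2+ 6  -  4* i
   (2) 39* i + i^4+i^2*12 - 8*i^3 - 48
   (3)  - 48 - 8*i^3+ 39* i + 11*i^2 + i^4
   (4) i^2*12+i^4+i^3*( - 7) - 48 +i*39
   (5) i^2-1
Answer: 2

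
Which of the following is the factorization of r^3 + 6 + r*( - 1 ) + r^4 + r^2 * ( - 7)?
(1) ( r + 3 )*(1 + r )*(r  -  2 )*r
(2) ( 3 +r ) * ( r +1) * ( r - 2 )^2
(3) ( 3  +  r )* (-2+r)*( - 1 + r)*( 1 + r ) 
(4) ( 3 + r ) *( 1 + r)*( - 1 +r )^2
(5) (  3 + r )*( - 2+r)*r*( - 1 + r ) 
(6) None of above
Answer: 3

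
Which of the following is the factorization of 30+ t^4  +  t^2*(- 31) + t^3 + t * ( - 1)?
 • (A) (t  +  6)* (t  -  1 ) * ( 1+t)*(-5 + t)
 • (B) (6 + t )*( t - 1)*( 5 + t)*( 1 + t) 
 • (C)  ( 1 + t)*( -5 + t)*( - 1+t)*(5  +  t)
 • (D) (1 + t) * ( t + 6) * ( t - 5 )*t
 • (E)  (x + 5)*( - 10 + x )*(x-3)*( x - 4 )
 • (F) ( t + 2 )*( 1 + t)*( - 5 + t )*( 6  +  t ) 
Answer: A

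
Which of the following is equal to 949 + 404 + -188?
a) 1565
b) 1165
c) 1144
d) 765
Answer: b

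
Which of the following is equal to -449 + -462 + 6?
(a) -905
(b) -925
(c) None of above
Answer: a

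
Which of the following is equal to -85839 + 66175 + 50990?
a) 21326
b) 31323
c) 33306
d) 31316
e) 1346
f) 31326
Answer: f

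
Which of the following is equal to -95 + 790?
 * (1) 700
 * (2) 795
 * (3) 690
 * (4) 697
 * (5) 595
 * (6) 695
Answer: 6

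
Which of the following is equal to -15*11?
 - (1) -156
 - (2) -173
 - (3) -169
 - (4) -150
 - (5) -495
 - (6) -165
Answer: 6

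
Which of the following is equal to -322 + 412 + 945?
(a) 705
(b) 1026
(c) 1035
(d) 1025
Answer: c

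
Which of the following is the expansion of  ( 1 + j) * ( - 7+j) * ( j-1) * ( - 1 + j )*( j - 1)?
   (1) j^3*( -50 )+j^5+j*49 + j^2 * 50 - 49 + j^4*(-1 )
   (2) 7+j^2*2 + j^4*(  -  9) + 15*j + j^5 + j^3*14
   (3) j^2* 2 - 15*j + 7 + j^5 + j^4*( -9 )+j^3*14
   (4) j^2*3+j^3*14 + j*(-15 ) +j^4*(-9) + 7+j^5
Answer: 3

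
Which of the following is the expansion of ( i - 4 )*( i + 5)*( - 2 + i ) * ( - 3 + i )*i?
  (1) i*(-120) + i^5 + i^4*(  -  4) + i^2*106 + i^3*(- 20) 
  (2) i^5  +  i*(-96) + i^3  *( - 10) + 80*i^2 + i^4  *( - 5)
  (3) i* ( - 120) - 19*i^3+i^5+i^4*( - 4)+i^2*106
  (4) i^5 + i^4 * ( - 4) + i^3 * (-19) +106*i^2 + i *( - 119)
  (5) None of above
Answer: 3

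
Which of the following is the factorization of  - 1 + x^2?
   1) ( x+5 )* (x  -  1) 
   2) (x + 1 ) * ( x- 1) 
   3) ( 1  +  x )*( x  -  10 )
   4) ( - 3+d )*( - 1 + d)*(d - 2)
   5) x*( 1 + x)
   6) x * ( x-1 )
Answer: 2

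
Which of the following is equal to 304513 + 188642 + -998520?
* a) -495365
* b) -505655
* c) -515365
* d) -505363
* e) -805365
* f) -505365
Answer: f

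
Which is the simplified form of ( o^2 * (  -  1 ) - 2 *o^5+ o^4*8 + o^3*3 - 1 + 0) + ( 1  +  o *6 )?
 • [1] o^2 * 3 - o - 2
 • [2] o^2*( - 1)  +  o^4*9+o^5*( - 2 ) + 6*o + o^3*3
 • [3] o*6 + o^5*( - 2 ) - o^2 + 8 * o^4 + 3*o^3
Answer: 3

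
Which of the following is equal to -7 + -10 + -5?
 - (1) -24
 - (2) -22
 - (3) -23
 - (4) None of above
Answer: 2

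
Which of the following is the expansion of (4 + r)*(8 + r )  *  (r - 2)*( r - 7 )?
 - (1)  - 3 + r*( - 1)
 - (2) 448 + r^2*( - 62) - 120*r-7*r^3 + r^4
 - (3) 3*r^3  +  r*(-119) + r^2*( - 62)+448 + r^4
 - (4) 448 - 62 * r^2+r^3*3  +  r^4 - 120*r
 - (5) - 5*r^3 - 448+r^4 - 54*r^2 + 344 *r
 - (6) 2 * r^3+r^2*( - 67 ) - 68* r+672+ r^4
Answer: 4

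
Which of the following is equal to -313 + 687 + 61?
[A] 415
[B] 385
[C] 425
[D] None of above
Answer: D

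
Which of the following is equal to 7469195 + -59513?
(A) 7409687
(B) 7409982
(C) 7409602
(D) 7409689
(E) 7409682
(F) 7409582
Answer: E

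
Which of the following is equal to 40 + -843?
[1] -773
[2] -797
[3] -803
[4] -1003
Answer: 3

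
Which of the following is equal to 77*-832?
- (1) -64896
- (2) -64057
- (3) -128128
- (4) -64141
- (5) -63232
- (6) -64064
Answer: 6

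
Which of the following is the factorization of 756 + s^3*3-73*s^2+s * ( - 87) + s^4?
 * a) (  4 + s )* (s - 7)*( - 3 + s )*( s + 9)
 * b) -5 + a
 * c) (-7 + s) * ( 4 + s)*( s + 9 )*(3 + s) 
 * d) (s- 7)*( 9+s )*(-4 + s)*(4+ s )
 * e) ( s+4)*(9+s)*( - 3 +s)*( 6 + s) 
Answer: a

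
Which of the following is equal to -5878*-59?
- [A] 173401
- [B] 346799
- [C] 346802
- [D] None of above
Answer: C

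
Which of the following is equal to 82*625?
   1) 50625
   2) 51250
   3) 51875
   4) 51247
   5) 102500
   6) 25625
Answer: 2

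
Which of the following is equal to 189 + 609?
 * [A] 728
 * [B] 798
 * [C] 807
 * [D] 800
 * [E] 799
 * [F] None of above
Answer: B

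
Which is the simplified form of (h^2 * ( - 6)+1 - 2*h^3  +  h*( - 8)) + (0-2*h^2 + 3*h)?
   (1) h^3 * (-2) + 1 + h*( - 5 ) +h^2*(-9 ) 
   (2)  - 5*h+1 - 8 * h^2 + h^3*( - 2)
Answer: 2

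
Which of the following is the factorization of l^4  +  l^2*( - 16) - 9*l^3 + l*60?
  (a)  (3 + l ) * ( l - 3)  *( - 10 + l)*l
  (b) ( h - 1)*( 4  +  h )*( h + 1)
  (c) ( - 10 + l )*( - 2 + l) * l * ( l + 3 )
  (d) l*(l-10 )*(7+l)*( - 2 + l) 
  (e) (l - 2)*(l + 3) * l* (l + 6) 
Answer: c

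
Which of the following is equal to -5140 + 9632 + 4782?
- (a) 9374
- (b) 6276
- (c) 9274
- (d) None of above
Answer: c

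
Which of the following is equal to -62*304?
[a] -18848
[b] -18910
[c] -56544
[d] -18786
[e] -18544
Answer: a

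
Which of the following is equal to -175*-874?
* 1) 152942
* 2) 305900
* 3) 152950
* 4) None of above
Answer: 3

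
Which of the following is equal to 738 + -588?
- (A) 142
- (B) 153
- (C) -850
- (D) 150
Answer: D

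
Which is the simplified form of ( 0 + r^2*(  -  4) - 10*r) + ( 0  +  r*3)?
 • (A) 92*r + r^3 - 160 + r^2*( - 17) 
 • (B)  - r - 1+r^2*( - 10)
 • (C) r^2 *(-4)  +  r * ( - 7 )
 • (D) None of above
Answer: C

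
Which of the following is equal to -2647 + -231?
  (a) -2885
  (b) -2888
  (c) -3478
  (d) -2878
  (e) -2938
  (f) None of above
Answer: d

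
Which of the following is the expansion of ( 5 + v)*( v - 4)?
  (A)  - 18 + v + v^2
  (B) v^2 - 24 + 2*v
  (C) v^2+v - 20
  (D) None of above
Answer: C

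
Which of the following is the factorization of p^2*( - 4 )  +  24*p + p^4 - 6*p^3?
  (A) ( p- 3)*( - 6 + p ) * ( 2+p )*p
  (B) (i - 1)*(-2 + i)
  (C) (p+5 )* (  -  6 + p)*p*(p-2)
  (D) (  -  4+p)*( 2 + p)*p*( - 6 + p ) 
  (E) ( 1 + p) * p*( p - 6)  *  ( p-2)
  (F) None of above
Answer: F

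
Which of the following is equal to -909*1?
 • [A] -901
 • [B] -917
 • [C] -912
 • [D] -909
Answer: D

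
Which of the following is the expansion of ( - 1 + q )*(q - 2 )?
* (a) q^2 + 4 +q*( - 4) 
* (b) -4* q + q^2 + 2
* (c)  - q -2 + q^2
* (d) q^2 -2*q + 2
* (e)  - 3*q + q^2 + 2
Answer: e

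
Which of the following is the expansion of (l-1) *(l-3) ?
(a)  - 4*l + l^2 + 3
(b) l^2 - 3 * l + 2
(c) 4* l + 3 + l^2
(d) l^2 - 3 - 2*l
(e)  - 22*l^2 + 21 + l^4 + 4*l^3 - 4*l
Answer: a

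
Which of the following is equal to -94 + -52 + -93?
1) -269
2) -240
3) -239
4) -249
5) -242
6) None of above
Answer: 3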